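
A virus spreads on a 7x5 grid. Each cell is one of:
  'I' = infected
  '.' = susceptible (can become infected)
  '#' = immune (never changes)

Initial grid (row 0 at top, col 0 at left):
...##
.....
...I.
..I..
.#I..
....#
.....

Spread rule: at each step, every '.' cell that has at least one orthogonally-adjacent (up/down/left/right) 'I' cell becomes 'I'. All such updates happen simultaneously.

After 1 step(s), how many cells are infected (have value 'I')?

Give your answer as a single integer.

Answer: 10

Derivation:
Step 0 (initial): 3 infected
Step 1: +7 new -> 10 infected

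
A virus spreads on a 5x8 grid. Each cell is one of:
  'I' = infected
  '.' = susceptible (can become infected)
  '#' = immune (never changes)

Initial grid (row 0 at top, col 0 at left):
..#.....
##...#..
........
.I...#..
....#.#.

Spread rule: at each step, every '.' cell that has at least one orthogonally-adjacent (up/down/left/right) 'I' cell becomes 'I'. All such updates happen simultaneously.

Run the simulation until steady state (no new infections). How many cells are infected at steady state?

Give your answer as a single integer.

Answer: 30

Derivation:
Step 0 (initial): 1 infected
Step 1: +4 new -> 5 infected
Step 2: +5 new -> 10 infected
Step 3: +4 new -> 14 infected
Step 4: +2 new -> 16 infected
Step 5: +3 new -> 19 infected
Step 6: +2 new -> 21 infected
Step 7: +4 new -> 25 infected
Step 8: +3 new -> 28 infected
Step 9: +2 new -> 30 infected
Step 10: +0 new -> 30 infected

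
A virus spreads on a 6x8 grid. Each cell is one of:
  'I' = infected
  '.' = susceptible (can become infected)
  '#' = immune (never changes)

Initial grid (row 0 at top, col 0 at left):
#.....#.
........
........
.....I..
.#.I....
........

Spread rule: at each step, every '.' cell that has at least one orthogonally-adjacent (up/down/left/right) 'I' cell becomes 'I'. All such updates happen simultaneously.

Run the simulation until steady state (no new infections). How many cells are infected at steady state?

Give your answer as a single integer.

Step 0 (initial): 2 infected
Step 1: +8 new -> 10 infected
Step 2: +10 new -> 20 infected
Step 3: +10 new -> 30 infected
Step 4: +8 new -> 38 infected
Step 5: +5 new -> 43 infected
Step 6: +2 new -> 45 infected
Step 7: +0 new -> 45 infected

Answer: 45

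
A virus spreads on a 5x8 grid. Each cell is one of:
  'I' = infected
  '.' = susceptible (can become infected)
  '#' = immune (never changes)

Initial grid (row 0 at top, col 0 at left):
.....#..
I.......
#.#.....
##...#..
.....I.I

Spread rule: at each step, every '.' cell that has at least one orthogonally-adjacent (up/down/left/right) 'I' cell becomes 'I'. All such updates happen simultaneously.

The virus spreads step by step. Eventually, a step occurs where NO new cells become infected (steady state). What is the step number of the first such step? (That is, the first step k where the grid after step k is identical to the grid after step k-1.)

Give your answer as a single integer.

Answer: 6

Derivation:
Step 0 (initial): 3 infected
Step 1: +5 new -> 8 infected
Step 2: +7 new -> 15 infected
Step 3: +7 new -> 22 infected
Step 4: +8 new -> 30 infected
Step 5: +4 new -> 34 infected
Step 6: +0 new -> 34 infected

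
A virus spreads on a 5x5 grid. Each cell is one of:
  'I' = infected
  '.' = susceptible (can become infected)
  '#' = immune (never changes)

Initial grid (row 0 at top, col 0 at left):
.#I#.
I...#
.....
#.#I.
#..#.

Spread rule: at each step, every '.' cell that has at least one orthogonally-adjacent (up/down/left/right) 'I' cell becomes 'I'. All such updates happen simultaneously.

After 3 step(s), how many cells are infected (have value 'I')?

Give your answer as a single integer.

Answer: 15

Derivation:
Step 0 (initial): 3 infected
Step 1: +6 new -> 9 infected
Step 2: +5 new -> 14 infected
Step 3: +1 new -> 15 infected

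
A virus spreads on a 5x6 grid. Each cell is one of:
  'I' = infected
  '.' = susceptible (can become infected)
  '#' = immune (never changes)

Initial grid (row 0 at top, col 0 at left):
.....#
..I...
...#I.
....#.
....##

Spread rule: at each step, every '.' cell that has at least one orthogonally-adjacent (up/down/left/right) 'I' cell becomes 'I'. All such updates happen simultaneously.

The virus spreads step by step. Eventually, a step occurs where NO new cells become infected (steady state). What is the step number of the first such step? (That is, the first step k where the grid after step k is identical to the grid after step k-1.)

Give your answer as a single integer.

Answer: 6

Derivation:
Step 0 (initial): 2 infected
Step 1: +6 new -> 8 infected
Step 2: +8 new -> 16 infected
Step 3: +5 new -> 21 infected
Step 4: +3 new -> 24 infected
Step 5: +1 new -> 25 infected
Step 6: +0 new -> 25 infected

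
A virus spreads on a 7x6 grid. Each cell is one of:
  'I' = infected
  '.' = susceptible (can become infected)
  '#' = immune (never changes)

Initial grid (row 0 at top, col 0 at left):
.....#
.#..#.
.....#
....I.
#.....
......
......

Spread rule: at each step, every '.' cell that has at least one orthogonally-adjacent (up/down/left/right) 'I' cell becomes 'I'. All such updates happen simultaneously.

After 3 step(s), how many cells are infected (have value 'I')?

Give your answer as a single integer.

Answer: 17

Derivation:
Step 0 (initial): 1 infected
Step 1: +4 new -> 5 infected
Step 2: +5 new -> 10 infected
Step 3: +7 new -> 17 infected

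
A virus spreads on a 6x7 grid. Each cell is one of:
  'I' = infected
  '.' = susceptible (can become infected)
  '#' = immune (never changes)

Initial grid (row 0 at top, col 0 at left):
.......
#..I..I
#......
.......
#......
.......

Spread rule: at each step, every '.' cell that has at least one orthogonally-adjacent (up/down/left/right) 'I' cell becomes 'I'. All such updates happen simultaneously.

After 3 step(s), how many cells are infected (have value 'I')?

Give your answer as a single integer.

Step 0 (initial): 2 infected
Step 1: +7 new -> 9 infected
Step 2: +9 new -> 18 infected
Step 3: +7 new -> 25 infected

Answer: 25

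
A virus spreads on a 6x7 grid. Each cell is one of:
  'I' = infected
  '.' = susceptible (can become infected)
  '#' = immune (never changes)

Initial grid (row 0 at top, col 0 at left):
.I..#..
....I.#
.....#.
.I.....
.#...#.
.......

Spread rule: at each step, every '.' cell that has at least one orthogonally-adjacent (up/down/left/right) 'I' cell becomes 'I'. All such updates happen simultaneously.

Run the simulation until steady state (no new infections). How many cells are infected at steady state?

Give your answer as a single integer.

Step 0 (initial): 3 infected
Step 1: +9 new -> 12 infected
Step 2: +11 new -> 23 infected
Step 3: +6 new -> 29 infected
Step 4: +4 new -> 33 infected
Step 5: +3 new -> 36 infected
Step 6: +1 new -> 37 infected
Step 7: +0 new -> 37 infected

Answer: 37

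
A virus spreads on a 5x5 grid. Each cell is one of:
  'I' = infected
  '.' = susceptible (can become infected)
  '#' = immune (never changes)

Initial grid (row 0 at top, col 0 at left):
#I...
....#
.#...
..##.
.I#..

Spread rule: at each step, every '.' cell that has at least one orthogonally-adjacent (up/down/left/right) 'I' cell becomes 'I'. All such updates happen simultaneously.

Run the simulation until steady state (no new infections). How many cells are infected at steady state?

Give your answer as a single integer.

Answer: 19

Derivation:
Step 0 (initial): 2 infected
Step 1: +4 new -> 6 infected
Step 2: +4 new -> 10 infected
Step 3: +4 new -> 14 infected
Step 4: +1 new -> 15 infected
Step 5: +1 new -> 16 infected
Step 6: +1 new -> 17 infected
Step 7: +1 new -> 18 infected
Step 8: +1 new -> 19 infected
Step 9: +0 new -> 19 infected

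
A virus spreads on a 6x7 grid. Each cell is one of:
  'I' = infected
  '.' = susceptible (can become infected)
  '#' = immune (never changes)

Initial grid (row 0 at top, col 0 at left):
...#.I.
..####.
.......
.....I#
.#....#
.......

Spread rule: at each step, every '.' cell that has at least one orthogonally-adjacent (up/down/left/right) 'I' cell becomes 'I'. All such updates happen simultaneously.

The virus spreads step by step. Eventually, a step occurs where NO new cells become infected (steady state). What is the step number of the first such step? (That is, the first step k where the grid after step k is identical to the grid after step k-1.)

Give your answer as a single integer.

Step 0 (initial): 2 infected
Step 1: +5 new -> 7 infected
Step 2: +6 new -> 13 infected
Step 3: +5 new -> 18 infected
Step 4: +4 new -> 22 infected
Step 5: +3 new -> 25 infected
Step 6: +4 new -> 29 infected
Step 7: +3 new -> 32 infected
Step 8: +2 new -> 34 infected
Step 9: +0 new -> 34 infected

Answer: 9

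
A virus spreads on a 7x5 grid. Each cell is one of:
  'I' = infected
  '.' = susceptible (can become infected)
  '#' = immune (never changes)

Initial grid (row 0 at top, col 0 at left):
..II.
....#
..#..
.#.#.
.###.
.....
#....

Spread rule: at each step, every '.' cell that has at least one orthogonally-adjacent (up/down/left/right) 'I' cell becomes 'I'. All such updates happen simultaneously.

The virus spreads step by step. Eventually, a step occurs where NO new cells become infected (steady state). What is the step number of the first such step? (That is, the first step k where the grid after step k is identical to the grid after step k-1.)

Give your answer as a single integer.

Step 0 (initial): 2 infected
Step 1: +4 new -> 6 infected
Step 2: +3 new -> 9 infected
Step 3: +3 new -> 12 infected
Step 4: +2 new -> 14 infected
Step 5: +2 new -> 16 infected
Step 6: +2 new -> 18 infected
Step 7: +3 new -> 21 infected
Step 8: +3 new -> 24 infected
Step 9: +2 new -> 26 infected
Step 10: +0 new -> 26 infected

Answer: 10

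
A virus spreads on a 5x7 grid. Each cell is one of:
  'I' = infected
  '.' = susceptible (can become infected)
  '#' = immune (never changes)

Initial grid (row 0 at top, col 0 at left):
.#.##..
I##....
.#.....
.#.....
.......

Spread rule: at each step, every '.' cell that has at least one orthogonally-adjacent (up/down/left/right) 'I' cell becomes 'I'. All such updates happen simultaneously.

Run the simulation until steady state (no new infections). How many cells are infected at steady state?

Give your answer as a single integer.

Step 0 (initial): 1 infected
Step 1: +2 new -> 3 infected
Step 2: +1 new -> 4 infected
Step 3: +1 new -> 5 infected
Step 4: +1 new -> 6 infected
Step 5: +1 new -> 7 infected
Step 6: +2 new -> 9 infected
Step 7: +3 new -> 12 infected
Step 8: +3 new -> 15 infected
Step 9: +4 new -> 19 infected
Step 10: +3 new -> 22 infected
Step 11: +2 new -> 24 infected
Step 12: +2 new -> 26 infected
Step 13: +1 new -> 27 infected
Step 14: +0 new -> 27 infected

Answer: 27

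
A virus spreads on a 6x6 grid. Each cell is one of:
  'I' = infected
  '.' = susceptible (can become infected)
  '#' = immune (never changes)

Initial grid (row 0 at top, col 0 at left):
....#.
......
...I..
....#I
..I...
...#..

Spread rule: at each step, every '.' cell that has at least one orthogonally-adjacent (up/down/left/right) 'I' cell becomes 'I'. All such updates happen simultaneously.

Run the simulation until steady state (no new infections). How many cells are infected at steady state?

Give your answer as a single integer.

Answer: 33

Derivation:
Step 0 (initial): 3 infected
Step 1: +10 new -> 13 infected
Step 2: +10 new -> 23 infected
Step 3: +7 new -> 30 infected
Step 4: +2 new -> 32 infected
Step 5: +1 new -> 33 infected
Step 6: +0 new -> 33 infected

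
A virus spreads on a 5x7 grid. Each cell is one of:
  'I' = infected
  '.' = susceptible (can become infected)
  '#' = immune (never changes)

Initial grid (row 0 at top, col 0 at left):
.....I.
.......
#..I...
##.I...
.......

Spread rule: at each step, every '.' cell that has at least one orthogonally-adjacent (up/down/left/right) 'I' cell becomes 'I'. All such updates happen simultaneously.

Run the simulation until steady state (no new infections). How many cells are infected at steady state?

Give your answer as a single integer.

Step 0 (initial): 3 infected
Step 1: +9 new -> 12 infected
Step 2: +9 new -> 21 infected
Step 3: +6 new -> 27 infected
Step 4: +4 new -> 31 infected
Step 5: +1 new -> 32 infected
Step 6: +0 new -> 32 infected

Answer: 32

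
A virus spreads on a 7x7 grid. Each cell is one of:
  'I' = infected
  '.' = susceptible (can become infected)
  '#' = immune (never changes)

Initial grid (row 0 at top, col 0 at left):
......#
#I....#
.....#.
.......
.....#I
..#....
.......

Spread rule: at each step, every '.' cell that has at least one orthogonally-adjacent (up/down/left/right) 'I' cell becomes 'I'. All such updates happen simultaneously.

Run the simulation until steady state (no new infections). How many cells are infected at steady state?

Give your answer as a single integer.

Answer: 43

Derivation:
Step 0 (initial): 2 infected
Step 1: +5 new -> 7 infected
Step 2: +10 new -> 17 infected
Step 3: +9 new -> 26 infected
Step 4: +10 new -> 36 infected
Step 5: +5 new -> 41 infected
Step 6: +2 new -> 43 infected
Step 7: +0 new -> 43 infected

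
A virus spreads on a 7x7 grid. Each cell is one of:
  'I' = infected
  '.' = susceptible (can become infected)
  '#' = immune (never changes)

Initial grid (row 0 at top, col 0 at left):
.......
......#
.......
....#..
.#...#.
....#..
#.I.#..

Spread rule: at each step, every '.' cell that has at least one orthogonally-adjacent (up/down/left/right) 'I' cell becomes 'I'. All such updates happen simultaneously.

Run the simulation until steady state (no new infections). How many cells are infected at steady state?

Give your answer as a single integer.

Step 0 (initial): 1 infected
Step 1: +3 new -> 4 infected
Step 2: +3 new -> 7 infected
Step 3: +3 new -> 10 infected
Step 4: +5 new -> 15 infected
Step 5: +4 new -> 19 infected
Step 6: +5 new -> 24 infected
Step 7: +5 new -> 29 infected
Step 8: +5 new -> 34 infected
Step 9: +2 new -> 36 infected
Step 10: +2 new -> 38 infected
Step 11: +1 new -> 39 infected
Step 12: +2 new -> 41 infected
Step 13: +1 new -> 42 infected
Step 14: +0 new -> 42 infected

Answer: 42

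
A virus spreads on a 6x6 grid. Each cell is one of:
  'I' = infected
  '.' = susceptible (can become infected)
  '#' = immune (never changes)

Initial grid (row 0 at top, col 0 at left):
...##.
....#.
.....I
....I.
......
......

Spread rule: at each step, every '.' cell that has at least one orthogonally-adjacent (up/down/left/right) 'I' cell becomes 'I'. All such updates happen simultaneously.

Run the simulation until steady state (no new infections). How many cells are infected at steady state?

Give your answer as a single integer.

Step 0 (initial): 2 infected
Step 1: +5 new -> 7 infected
Step 2: +6 new -> 13 infected
Step 3: +6 new -> 19 infected
Step 4: +5 new -> 24 infected
Step 5: +5 new -> 29 infected
Step 6: +3 new -> 32 infected
Step 7: +1 new -> 33 infected
Step 8: +0 new -> 33 infected

Answer: 33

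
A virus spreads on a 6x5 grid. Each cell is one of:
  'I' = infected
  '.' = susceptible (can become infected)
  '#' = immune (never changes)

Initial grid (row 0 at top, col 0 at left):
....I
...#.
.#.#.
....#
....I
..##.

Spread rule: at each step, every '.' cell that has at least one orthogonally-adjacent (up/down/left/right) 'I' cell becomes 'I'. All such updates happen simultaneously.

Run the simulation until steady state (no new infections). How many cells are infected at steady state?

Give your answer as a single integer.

Step 0 (initial): 2 infected
Step 1: +4 new -> 6 infected
Step 2: +4 new -> 10 infected
Step 3: +4 new -> 14 infected
Step 4: +6 new -> 20 infected
Step 5: +3 new -> 23 infected
Step 6: +1 new -> 24 infected
Step 7: +0 new -> 24 infected

Answer: 24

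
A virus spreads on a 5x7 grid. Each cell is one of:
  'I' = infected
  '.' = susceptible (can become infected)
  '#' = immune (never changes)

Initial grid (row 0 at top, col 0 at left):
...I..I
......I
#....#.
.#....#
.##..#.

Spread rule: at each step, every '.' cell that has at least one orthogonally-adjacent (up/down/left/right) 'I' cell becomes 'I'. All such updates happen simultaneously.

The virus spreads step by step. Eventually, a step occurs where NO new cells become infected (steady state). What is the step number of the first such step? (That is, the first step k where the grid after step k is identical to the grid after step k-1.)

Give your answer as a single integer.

Step 0 (initial): 3 infected
Step 1: +6 new -> 9 infected
Step 2: +4 new -> 13 infected
Step 3: +5 new -> 18 infected
Step 4: +5 new -> 23 infected
Step 5: +2 new -> 25 infected
Step 6: +0 new -> 25 infected

Answer: 6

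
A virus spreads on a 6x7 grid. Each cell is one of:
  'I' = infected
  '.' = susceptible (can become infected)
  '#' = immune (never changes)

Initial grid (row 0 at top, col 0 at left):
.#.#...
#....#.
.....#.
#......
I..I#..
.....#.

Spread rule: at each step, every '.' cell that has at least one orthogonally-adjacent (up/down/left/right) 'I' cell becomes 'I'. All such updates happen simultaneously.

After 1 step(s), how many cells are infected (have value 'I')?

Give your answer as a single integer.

Answer: 7

Derivation:
Step 0 (initial): 2 infected
Step 1: +5 new -> 7 infected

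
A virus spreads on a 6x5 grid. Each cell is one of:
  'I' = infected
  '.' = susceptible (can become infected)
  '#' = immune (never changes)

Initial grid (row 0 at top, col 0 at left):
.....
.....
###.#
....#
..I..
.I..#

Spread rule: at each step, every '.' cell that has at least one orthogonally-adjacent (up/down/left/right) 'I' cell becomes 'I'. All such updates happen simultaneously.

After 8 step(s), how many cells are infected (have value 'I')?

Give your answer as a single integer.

Step 0 (initial): 2 infected
Step 1: +5 new -> 7 infected
Step 2: +5 new -> 12 infected
Step 3: +2 new -> 14 infected
Step 4: +1 new -> 15 infected
Step 5: +3 new -> 18 infected
Step 6: +3 new -> 21 infected
Step 7: +2 new -> 23 infected
Step 8: +1 new -> 24 infected

Answer: 24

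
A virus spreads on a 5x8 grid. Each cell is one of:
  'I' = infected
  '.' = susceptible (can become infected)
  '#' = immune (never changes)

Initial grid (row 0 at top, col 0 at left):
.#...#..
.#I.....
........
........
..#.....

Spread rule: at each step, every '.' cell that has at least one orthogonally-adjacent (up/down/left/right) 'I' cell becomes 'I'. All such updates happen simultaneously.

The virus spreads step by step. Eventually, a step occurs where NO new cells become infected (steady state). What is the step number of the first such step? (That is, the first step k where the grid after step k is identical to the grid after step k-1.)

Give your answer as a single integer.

Step 0 (initial): 1 infected
Step 1: +3 new -> 4 infected
Step 2: +5 new -> 9 infected
Step 3: +6 new -> 15 infected
Step 4: +7 new -> 22 infected
Step 5: +7 new -> 29 infected
Step 6: +4 new -> 33 infected
Step 7: +2 new -> 35 infected
Step 8: +1 new -> 36 infected
Step 9: +0 new -> 36 infected

Answer: 9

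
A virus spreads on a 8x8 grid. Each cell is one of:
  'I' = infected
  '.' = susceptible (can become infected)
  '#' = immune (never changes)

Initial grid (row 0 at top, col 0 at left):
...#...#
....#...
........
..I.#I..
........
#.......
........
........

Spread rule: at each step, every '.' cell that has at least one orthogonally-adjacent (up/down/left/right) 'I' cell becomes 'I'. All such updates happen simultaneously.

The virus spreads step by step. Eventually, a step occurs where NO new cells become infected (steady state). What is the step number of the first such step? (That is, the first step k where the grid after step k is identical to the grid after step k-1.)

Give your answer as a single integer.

Step 0 (initial): 2 infected
Step 1: +7 new -> 9 infected
Step 2: +14 new -> 23 infected
Step 3: +15 new -> 38 infected
Step 4: +12 new -> 50 infected
Step 5: +7 new -> 57 infected
Step 6: +2 new -> 59 infected
Step 7: +0 new -> 59 infected

Answer: 7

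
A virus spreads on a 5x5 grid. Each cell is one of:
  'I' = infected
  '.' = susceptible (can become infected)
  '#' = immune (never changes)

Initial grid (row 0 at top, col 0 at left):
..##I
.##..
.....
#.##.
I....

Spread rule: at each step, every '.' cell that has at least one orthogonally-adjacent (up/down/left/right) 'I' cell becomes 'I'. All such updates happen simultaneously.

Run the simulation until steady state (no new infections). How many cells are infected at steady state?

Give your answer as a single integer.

Answer: 18

Derivation:
Step 0 (initial): 2 infected
Step 1: +2 new -> 4 infected
Step 2: +4 new -> 8 infected
Step 3: +4 new -> 12 infected
Step 4: +3 new -> 15 infected
Step 5: +1 new -> 16 infected
Step 6: +1 new -> 17 infected
Step 7: +1 new -> 18 infected
Step 8: +0 new -> 18 infected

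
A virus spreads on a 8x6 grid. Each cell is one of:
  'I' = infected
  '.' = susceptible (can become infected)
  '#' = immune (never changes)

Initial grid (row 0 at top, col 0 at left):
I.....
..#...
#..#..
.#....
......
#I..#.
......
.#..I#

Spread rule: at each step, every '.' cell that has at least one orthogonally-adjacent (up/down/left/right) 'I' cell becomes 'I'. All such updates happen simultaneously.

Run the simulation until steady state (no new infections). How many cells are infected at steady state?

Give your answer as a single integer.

Step 0 (initial): 3 infected
Step 1: +7 new -> 10 infected
Step 2: +10 new -> 20 infected
Step 3: +7 new -> 27 infected
Step 4: +6 new -> 33 infected
Step 5: +4 new -> 37 infected
Step 6: +3 new -> 40 infected
Step 7: +0 new -> 40 infected

Answer: 40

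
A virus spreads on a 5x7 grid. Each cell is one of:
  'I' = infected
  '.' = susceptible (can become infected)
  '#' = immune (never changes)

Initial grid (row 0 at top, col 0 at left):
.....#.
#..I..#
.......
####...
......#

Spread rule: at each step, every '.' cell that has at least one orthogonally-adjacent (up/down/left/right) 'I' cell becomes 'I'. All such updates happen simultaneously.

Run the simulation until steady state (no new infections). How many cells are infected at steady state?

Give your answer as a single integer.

Answer: 26

Derivation:
Step 0 (initial): 1 infected
Step 1: +4 new -> 5 infected
Step 2: +6 new -> 11 infected
Step 3: +4 new -> 15 infected
Step 4: +5 new -> 20 infected
Step 5: +3 new -> 23 infected
Step 6: +1 new -> 24 infected
Step 7: +1 new -> 25 infected
Step 8: +1 new -> 26 infected
Step 9: +0 new -> 26 infected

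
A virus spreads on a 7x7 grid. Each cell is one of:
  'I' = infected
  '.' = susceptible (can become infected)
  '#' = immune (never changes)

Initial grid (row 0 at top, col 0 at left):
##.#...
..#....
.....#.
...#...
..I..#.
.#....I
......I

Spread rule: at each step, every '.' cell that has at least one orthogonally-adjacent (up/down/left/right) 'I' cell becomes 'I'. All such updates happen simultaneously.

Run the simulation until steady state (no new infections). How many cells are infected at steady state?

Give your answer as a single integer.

Answer: 40

Derivation:
Step 0 (initial): 3 infected
Step 1: +7 new -> 10 infected
Step 2: +9 new -> 19 infected
Step 3: +9 new -> 28 infected
Step 4: +6 new -> 34 infected
Step 5: +4 new -> 38 infected
Step 6: +2 new -> 40 infected
Step 7: +0 new -> 40 infected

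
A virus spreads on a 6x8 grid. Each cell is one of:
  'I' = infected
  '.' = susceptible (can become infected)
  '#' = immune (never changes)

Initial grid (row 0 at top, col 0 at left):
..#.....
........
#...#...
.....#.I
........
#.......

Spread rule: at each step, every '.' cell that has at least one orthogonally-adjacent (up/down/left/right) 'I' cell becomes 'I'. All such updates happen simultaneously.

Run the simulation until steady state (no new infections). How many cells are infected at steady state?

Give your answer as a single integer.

Answer: 43

Derivation:
Step 0 (initial): 1 infected
Step 1: +3 new -> 4 infected
Step 2: +4 new -> 8 infected
Step 3: +5 new -> 13 infected
Step 4: +4 new -> 17 infected
Step 5: +5 new -> 22 infected
Step 6: +5 new -> 27 infected
Step 7: +6 new -> 33 infected
Step 8: +5 new -> 38 infected
Step 9: +4 new -> 42 infected
Step 10: +1 new -> 43 infected
Step 11: +0 new -> 43 infected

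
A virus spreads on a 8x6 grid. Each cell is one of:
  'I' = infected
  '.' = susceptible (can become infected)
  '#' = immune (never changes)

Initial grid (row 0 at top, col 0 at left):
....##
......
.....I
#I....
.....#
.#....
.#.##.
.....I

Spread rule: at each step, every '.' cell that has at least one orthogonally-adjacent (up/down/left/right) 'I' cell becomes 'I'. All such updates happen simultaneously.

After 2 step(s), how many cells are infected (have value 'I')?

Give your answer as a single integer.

Answer: 22

Derivation:
Step 0 (initial): 3 infected
Step 1: +8 new -> 11 infected
Step 2: +11 new -> 22 infected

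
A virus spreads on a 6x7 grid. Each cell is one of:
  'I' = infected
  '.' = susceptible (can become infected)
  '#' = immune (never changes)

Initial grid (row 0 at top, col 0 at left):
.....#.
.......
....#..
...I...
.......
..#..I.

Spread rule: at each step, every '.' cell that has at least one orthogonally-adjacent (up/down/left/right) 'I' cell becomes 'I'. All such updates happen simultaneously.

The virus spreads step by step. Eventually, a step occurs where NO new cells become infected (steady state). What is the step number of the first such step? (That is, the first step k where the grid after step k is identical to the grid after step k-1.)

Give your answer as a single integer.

Step 0 (initial): 2 infected
Step 1: +7 new -> 9 infected
Step 2: +8 new -> 17 infected
Step 3: +8 new -> 25 infected
Step 4: +8 new -> 33 infected
Step 5: +4 new -> 37 infected
Step 6: +2 new -> 39 infected
Step 7: +0 new -> 39 infected

Answer: 7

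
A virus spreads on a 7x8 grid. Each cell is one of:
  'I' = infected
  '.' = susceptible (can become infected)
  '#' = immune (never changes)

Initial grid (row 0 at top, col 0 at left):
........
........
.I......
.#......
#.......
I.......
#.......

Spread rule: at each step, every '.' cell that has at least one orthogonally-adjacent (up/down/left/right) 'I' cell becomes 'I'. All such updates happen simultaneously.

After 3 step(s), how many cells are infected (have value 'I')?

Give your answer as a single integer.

Step 0 (initial): 2 infected
Step 1: +4 new -> 6 infected
Step 2: +9 new -> 15 infected
Step 3: +8 new -> 23 infected

Answer: 23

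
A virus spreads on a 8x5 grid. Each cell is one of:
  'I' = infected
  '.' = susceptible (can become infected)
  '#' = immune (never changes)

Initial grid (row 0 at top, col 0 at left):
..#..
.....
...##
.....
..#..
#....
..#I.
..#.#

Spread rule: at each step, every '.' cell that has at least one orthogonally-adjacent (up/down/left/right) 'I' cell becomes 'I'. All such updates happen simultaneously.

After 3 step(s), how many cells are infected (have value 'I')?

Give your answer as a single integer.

Step 0 (initial): 1 infected
Step 1: +3 new -> 4 infected
Step 2: +3 new -> 7 infected
Step 3: +3 new -> 10 infected

Answer: 10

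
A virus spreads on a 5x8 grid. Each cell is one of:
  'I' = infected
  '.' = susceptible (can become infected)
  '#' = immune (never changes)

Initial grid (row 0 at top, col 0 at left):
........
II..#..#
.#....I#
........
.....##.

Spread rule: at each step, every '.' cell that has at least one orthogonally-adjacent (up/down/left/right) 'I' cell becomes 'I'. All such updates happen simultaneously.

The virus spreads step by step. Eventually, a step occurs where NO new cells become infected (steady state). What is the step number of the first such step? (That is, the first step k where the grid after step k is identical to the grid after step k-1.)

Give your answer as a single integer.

Step 0 (initial): 3 infected
Step 1: +7 new -> 10 infected
Step 2: +9 new -> 19 infected
Step 3: +9 new -> 28 infected
Step 4: +5 new -> 33 infected
Step 5: +1 new -> 34 infected
Step 6: +0 new -> 34 infected

Answer: 6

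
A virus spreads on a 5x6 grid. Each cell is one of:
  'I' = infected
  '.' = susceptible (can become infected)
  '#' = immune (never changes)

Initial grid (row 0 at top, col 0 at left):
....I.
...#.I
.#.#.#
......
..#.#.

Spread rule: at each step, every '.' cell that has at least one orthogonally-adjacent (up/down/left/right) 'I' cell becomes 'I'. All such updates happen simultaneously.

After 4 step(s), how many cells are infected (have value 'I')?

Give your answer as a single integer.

Answer: 15

Derivation:
Step 0 (initial): 2 infected
Step 1: +3 new -> 5 infected
Step 2: +2 new -> 7 infected
Step 3: +3 new -> 10 infected
Step 4: +5 new -> 15 infected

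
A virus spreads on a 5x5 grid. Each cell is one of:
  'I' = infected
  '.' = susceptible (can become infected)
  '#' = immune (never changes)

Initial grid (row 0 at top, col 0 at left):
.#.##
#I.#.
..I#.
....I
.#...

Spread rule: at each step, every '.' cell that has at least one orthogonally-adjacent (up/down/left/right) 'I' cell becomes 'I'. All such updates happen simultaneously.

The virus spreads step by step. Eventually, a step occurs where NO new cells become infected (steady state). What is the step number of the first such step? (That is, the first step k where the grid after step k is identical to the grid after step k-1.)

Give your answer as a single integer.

Answer: 5

Derivation:
Step 0 (initial): 3 infected
Step 1: +6 new -> 9 infected
Step 2: +6 new -> 15 infected
Step 3: +1 new -> 16 infected
Step 4: +1 new -> 17 infected
Step 5: +0 new -> 17 infected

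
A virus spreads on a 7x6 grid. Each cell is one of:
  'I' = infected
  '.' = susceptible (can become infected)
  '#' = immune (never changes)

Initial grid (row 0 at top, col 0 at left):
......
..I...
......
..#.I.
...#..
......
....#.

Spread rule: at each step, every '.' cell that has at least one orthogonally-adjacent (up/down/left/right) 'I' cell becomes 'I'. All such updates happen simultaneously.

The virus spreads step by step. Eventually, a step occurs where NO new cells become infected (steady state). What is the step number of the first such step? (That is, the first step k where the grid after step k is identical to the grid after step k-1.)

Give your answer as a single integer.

Answer: 8

Derivation:
Step 0 (initial): 2 infected
Step 1: +8 new -> 10 infected
Step 2: +9 new -> 19 infected
Step 3: +7 new -> 26 infected
Step 4: +6 new -> 32 infected
Step 5: +4 new -> 36 infected
Step 6: +2 new -> 38 infected
Step 7: +1 new -> 39 infected
Step 8: +0 new -> 39 infected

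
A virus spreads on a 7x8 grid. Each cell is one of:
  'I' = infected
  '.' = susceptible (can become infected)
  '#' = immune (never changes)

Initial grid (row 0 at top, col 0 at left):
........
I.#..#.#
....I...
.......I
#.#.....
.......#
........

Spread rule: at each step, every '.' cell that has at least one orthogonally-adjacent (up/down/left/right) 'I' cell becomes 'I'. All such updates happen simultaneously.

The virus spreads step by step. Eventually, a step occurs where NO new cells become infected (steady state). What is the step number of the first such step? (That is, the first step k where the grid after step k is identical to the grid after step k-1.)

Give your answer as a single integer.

Step 0 (initial): 3 infected
Step 1: +10 new -> 13 infected
Step 2: +11 new -> 24 infected
Step 3: +10 new -> 34 infected
Step 4: +6 new -> 40 infected
Step 5: +6 new -> 46 infected
Step 6: +3 new -> 49 infected
Step 7: +1 new -> 50 infected
Step 8: +0 new -> 50 infected

Answer: 8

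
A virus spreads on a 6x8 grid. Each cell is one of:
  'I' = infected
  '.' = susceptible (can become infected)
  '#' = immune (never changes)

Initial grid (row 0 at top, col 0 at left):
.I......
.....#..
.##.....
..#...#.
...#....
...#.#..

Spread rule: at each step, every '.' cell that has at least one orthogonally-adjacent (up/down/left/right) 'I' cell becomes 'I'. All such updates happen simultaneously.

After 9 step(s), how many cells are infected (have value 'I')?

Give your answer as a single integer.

Step 0 (initial): 1 infected
Step 1: +3 new -> 4 infected
Step 2: +3 new -> 7 infected
Step 3: +3 new -> 10 infected
Step 4: +4 new -> 14 infected
Step 5: +5 new -> 19 infected
Step 6: +6 new -> 25 infected
Step 7: +6 new -> 31 infected
Step 8: +4 new -> 35 infected
Step 9: +2 new -> 37 infected

Answer: 37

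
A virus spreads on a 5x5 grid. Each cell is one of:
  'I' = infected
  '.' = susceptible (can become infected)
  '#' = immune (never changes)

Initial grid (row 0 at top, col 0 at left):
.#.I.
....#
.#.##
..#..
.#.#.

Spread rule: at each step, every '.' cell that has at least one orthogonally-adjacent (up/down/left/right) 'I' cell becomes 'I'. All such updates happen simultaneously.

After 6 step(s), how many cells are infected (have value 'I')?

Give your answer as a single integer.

Answer: 11

Derivation:
Step 0 (initial): 1 infected
Step 1: +3 new -> 4 infected
Step 2: +1 new -> 5 infected
Step 3: +2 new -> 7 infected
Step 4: +1 new -> 8 infected
Step 5: +2 new -> 10 infected
Step 6: +1 new -> 11 infected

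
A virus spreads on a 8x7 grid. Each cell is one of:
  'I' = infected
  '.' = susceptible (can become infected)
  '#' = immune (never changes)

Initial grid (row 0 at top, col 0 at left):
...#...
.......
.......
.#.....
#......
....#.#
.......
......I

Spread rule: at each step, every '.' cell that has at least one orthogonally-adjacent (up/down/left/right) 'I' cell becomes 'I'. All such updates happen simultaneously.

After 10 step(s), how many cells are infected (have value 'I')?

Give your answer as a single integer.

Answer: 44

Derivation:
Step 0 (initial): 1 infected
Step 1: +2 new -> 3 infected
Step 2: +2 new -> 5 infected
Step 3: +3 new -> 8 infected
Step 4: +3 new -> 11 infected
Step 5: +6 new -> 17 infected
Step 6: +7 new -> 24 infected
Step 7: +7 new -> 31 infected
Step 8: +7 new -> 38 infected
Step 9: +4 new -> 42 infected
Step 10: +2 new -> 44 infected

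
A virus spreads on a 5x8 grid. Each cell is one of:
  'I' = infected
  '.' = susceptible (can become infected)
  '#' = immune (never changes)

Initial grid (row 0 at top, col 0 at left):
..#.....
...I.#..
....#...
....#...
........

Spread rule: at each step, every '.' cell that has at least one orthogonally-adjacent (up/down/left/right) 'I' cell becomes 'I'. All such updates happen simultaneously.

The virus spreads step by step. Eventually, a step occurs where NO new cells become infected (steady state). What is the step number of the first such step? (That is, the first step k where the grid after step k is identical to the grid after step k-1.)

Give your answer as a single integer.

Step 0 (initial): 1 infected
Step 1: +4 new -> 5 infected
Step 2: +4 new -> 9 infected
Step 3: +6 new -> 15 infected
Step 4: +6 new -> 21 infected
Step 5: +5 new -> 26 infected
Step 6: +5 new -> 31 infected
Step 7: +4 new -> 35 infected
Step 8: +1 new -> 36 infected
Step 9: +0 new -> 36 infected

Answer: 9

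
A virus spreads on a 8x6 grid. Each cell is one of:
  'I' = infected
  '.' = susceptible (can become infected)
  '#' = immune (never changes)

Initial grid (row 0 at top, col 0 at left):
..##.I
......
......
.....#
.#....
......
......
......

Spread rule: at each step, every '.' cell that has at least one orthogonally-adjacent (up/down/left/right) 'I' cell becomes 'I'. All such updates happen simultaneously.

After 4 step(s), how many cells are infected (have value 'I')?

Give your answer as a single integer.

Step 0 (initial): 1 infected
Step 1: +2 new -> 3 infected
Step 2: +2 new -> 5 infected
Step 3: +2 new -> 7 infected
Step 4: +3 new -> 10 infected

Answer: 10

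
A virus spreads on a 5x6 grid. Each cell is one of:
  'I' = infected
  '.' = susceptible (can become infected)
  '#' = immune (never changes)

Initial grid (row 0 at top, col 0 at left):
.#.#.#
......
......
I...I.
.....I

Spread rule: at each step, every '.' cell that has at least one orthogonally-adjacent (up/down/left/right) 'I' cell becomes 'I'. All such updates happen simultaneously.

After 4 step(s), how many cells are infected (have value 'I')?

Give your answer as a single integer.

Answer: 26

Derivation:
Step 0 (initial): 3 infected
Step 1: +7 new -> 10 infected
Step 2: +8 new -> 18 infected
Step 3: +7 new -> 25 infected
Step 4: +1 new -> 26 infected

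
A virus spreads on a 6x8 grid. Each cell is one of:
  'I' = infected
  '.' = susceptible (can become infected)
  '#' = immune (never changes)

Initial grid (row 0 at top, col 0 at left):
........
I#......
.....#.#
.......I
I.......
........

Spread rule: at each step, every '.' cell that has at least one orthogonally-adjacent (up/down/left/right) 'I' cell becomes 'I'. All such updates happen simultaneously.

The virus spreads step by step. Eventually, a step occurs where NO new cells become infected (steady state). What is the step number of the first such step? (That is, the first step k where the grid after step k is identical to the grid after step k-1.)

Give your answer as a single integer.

Answer: 6

Derivation:
Step 0 (initial): 3 infected
Step 1: +7 new -> 10 infected
Step 2: +9 new -> 19 infected
Step 3: +9 new -> 28 infected
Step 4: +11 new -> 39 infected
Step 5: +6 new -> 45 infected
Step 6: +0 new -> 45 infected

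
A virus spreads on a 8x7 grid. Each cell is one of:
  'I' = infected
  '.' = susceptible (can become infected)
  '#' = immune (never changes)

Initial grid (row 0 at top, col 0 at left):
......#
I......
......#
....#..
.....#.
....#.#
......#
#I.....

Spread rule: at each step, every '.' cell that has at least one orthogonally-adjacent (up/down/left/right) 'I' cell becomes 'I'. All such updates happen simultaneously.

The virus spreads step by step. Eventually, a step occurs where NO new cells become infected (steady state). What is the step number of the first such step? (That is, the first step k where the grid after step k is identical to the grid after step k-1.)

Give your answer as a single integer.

Answer: 10

Derivation:
Step 0 (initial): 2 infected
Step 1: +5 new -> 7 infected
Step 2: +8 new -> 15 infected
Step 3: +10 new -> 25 infected
Step 4: +8 new -> 33 infected
Step 5: +7 new -> 40 infected
Step 6: +5 new -> 45 infected
Step 7: +1 new -> 46 infected
Step 8: +1 new -> 47 infected
Step 9: +1 new -> 48 infected
Step 10: +0 new -> 48 infected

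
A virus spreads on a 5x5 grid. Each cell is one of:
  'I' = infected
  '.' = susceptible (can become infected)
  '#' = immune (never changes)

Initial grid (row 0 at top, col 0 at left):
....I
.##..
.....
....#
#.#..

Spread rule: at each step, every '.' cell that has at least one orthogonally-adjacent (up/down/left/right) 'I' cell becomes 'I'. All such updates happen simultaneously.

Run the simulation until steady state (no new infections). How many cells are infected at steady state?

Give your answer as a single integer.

Answer: 20

Derivation:
Step 0 (initial): 1 infected
Step 1: +2 new -> 3 infected
Step 2: +3 new -> 6 infected
Step 3: +2 new -> 8 infected
Step 4: +3 new -> 11 infected
Step 5: +4 new -> 15 infected
Step 6: +3 new -> 18 infected
Step 7: +2 new -> 20 infected
Step 8: +0 new -> 20 infected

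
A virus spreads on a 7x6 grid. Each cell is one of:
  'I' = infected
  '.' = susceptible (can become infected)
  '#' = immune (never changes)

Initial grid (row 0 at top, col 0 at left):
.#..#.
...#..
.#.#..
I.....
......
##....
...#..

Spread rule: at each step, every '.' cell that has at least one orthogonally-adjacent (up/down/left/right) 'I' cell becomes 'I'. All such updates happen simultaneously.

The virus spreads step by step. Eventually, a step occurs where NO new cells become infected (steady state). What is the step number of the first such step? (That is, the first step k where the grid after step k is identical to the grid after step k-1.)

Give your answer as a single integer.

Answer: 9

Derivation:
Step 0 (initial): 1 infected
Step 1: +3 new -> 4 infected
Step 2: +3 new -> 7 infected
Step 3: +5 new -> 12 infected
Step 4: +4 new -> 16 infected
Step 5: +6 new -> 22 infected
Step 6: +6 new -> 28 infected
Step 7: +4 new -> 32 infected
Step 8: +2 new -> 34 infected
Step 9: +0 new -> 34 infected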